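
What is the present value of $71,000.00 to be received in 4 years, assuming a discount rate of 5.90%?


Present value formula: PV = FV / (1 + r)^t
PV = $71,000.00 / (1 + 0.059)^4
PV = $71,000.00 / 1.2577196
PV = $56,451.37

PV = FV / (1 + r)^t = $56,451.37


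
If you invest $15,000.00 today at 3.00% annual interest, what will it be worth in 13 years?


Future value formula: FV = PV × (1 + r)^t
FV = $15,000.00 × (1 + 0.03)^13
FV = $15,000.00 × 1.468534
FV = $22,028.01

FV = PV × (1 + r)^t = $22,028.01


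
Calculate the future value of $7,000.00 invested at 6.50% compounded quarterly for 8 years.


Compound interest formula: A = P(1 + r/n)^(nt)
A = $7,000.00 × (1 + 0.065/4)^(4 × 8)
Growth factor: (1 + 0.065/4)^32 = 1.675012
A = $7,000.00 × 1.675012
A = $11,725.08

A = P(1 + r/n)^(nt) = $11,725.08


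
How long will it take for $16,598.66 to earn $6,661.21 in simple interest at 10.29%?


Rearrange the simple interest formula for t:
I = P × r × t  ⇒  t = I / (P × r)
t = $6,661.21 / ($16,598.66 × 0.1029)
t = 3.9

t = I/(P×r) = 3.9 years


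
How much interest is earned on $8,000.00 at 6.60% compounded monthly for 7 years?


Compound interest earned = final amount − principal.
A = P(1 + r/n)^(nt) = $8,000.00 × (1 + 0.066/12)^(12 × 7) = $12,681.90
Interest = A − P = $12,681.90 − $8,000.00 = $4,681.90

Interest = A - P = $4,681.90


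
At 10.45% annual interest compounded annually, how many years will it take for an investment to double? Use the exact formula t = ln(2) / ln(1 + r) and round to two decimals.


Doubling condition: (1 + r)^t = 2
Take ln of both sides: t × ln(1 + r) = ln(2)
t = ln(2) / ln(1 + r)
t = 0.693147 / 0.099393
t = 6.97

t = ln(2) / ln(1 + r) = 6.97 years


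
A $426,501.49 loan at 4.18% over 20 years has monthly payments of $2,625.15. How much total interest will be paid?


Total paid over the life of the loan = PMT × n.
Total paid = $2,625.15 × 240 = $630,036.00
Total interest = total paid − principal = $630,036.00 − $426,501.49 = $203,534.51

Total interest = (PMT × n) - PV = $203,534.51


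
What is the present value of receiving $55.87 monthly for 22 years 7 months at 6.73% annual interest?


Present value of an ordinary annuity: PV = PMT × (1 − (1 + r)^(−n)) / r
Monthly rate r = 0.0673/12 ≈ 0.00560833, n = 271
PV = $55.87 × (1 − (1 + 0.0673/12)^(−271)) / (0.0673/12)
PV = $55.87 × 139.136943
PV = $7,773.58

PV = PMT × (1-(1+r)^(-n))/r = $7,773.58


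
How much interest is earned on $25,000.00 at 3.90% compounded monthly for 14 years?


Compound interest earned = final amount − principal.
A = P(1 + r/n)^(nt) = $25,000.00 × (1 + 0.039/12)^(12 × 14) = $43,120.15
Interest = A − P = $43,120.15 − $25,000.00 = $18,120.15

Interest = A - P = $18,120.15


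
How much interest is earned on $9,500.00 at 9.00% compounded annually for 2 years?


Compound interest earned = final amount − principal.
A = P(1 + r/n)^(nt) = $9,500.00 × (1 + 0.09/1)^(1 × 2) = $11,286.95
Interest = A − P = $11,286.95 − $9,500.00 = $1,786.95

Interest = A - P = $1,786.95


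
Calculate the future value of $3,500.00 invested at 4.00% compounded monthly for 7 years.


Compound interest formula: A = P(1 + r/n)^(nt)
A = $3,500.00 × (1 + 0.04/12)^(12 × 7)
Growth factor: (1 + 0.04/12)^84 = 1.322514
A = $3,500.00 × 1.322514
A = $4,628.80

A = P(1 + r/n)^(nt) = $4,628.80


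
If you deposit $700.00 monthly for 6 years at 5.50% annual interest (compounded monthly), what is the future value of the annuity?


Future value of an ordinary annuity: FV = PMT × ((1 + r)^n − 1) / r
Monthly rate r = 0.055/12 ≈ 0.00458333, n = 72
FV = $700.00 × ((1 + 0.055/12)^72 − 1) / (0.055/12)
FV = $700.00 × 85.073412
FV = $59,551.39

FV = PMT × ((1+r)^n - 1)/r = $59,551.39


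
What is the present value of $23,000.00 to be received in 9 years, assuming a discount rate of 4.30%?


Present value formula: PV = FV / (1 + r)^t
PV = $23,000.00 / (1 + 0.043)^9
PV = $23,000.00 / 1.460692
PV = $15,745.96

PV = FV / (1 + r)^t = $15,745.96


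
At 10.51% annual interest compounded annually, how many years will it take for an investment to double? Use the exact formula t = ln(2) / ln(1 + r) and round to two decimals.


Doubling condition: (1 + r)^t = 2
Take ln of both sides: t × ln(1 + r) = ln(2)
t = ln(2) / ln(1 + r)
t = 0.693147 / 0.099936
t = 6.94

t = ln(2) / ln(1 + r) = 6.94 years


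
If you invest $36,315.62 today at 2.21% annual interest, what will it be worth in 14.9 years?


Future value formula: FV = PV × (1 + r)^t
FV = $36,315.62 × (1 + 0.0221)^14.9
FV = $36,315.62 × 1.3850055
FV = $50,297.33

FV = PV × (1 + r)^t = $50,297.33


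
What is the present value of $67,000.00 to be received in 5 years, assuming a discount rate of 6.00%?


Present value formula: PV = FV / (1 + r)^t
PV = $67,000.00 / (1 + 0.06)^5
PV = $67,000.00 / 1.3382256
PV = $50,066.30

PV = FV / (1 + r)^t = $50,066.30


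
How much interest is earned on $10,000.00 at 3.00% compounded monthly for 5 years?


Compound interest earned = final amount − principal.
A = P(1 + r/n)^(nt) = $10,000.00 × (1 + 0.03/12)^(12 × 5) = $11,616.17
Interest = A − P = $11,616.17 − $10,000.00 = $1,616.17

Interest = A - P = $1,616.17


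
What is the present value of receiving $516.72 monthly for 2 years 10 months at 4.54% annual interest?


Present value of an ordinary annuity: PV = PMT × (1 − (1 + r)^(−n)) / r
Monthly rate r = 0.0454/12 ≈ 0.00378333, n = 34
PV = $516.72 × (1 − (1 + 0.0454/12)^(−34)) / (0.0454/12)
PV = $516.72 × 31.847640
PV = $16,456.31

PV = PMT × (1-(1+r)^(-n))/r = $16,456.31


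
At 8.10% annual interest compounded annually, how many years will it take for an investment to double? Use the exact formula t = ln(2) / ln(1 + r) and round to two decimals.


Doubling condition: (1 + r)^t = 2
Take ln of both sides: t × ln(1 + r) = ln(2)
t = ln(2) / ln(1 + r)
t = 0.693147 / 0.077887
t = 8.90

t = ln(2) / ln(1 + r) = 8.90 years


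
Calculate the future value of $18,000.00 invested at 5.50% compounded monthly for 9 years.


Compound interest formula: A = P(1 + r/n)^(nt)
A = $18,000.00 × (1 + 0.055/12)^(12 × 9)
Growth factor: (1 + 0.055/12)^108 = 1.638644
A = $18,000.00 × 1.638644
A = $29,495.59

A = P(1 + r/n)^(nt) = $29,495.59


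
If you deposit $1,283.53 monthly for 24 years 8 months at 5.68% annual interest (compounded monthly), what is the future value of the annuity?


Future value of an ordinary annuity: FV = PMT × ((1 + r)^n − 1) / r
Monthly rate r = 0.0568/12 ≈ 0.00473333, n = 296
FV = $1,283.53 × ((1 + 0.0568/12)^296 − 1) / (0.0568/12)
FV = $1,283.53 × 643.548905
FV = $826,014.33

FV = PMT × ((1+r)^n - 1)/r = $826,014.33


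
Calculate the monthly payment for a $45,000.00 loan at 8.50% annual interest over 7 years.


Loan payment formula: PMT = PV × r / (1 − (1 + r)^(−n))
Monthly rate r = 0.085/12 ≈ 0.00708333, n = 84 months
Denominator: 1 − (1 + 0.085/12)^(−84) = 0.447279
PMT = $45,000.00 × (0.085/12) / 0.447279
PMT = $712.64 per month

PMT = PV × r / (1-(1+r)^(-n)) = $712.64/month


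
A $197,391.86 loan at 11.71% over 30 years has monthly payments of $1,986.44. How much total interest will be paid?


Total paid over the life of the loan = PMT × n.
Total paid = $1,986.44 × 360 = $715,118.40
Total interest = total paid − principal = $715,118.40 − $197,391.86 = $517,726.54

Total interest = (PMT × n) - PV = $517,726.54


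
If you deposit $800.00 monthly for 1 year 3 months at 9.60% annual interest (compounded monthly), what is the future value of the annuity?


Future value of an ordinary annuity: FV = PMT × ((1 + r)^n − 1) / r
Monthly rate r = 0.096/12 = 0.008, n = 15
FV = $800.00 × ((1 + 0.096/12)^15 − 1) / (0.096/12)
FV = $800.00 × 15.8698313
FV = $12,695.87

FV = PMT × ((1+r)^n - 1)/r = $12,695.87


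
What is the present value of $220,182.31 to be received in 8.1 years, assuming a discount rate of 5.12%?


Present value formula: PV = FV / (1 + r)^t
PV = $220,182.31 / (1 + 0.0512)^8.1
PV = $220,182.31 / 1.4984814
PV = $146,936.97

PV = FV / (1 + r)^t = $146,936.97


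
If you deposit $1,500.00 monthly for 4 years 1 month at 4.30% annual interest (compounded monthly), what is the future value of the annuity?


Future value of an ordinary annuity: FV = PMT × ((1 + r)^n − 1) / r
Monthly rate r = 0.043/12 ≈ 0.00358333, n = 49
FV = $1,500.00 × ((1 + 0.043/12)^49 − 1) / (0.043/12)
FV = $1,500.00 × 53.460641
FV = $80,190.96

FV = PMT × ((1+r)^n - 1)/r = $80,190.96


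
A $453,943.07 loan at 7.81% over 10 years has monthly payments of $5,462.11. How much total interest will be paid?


Total paid over the life of the loan = PMT × n.
Total paid = $5,462.11 × 120 = $655,453.20
Total interest = total paid − principal = $655,453.20 − $453,943.07 = $201,510.13

Total interest = (PMT × n) - PV = $201,510.13


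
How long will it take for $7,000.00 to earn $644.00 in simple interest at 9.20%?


Rearrange the simple interest formula for t:
I = P × r × t  ⇒  t = I / (P × r)
t = $644.00 / ($7,000.00 × 0.092)
t = 1

t = I/(P×r) = 1 year


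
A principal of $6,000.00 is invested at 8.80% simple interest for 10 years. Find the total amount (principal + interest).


Total amount formula: A = P(1 + rt) = P + P·r·t
Interest: I = P × r × t = $6,000.00 × 0.088 × 10 = $5,280.00
A = P + I = $6,000.00 + $5,280.00 = $11,280.00

A = P + I = P(1 + rt) = $11,280.00


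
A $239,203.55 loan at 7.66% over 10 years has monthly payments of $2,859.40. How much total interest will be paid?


Total paid over the life of the loan = PMT × n.
Total paid = $2,859.40 × 120 = $343,128.00
Total interest = total paid − principal = $343,128.00 − $239,203.55 = $103,924.45

Total interest = (PMT × n) - PV = $103,924.45


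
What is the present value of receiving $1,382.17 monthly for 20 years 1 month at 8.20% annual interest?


Present value of an ordinary annuity: PV = PMT × (1 − (1 + r)^(−n)) / r
Monthly rate r = 0.082/12 ≈ 0.00683333, n = 241
PV = $1,382.17 × (1 − (1 + 0.082/12)^(−241)) / (0.082/12)
PV = $1,382.17 × 117.989096
PV = $163,080.99

PV = PMT × (1-(1+r)^(-n))/r = $163,080.99


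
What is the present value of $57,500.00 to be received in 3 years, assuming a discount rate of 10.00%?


Present value formula: PV = FV / (1 + r)^t
PV = $57,500.00 / (1 + 0.1)^3
PV = $57,500.00 / 1.331000
PV = $43,200.60

PV = FV / (1 + r)^t = $43,200.60


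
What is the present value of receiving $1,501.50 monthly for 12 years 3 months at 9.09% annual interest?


Present value of an ordinary annuity: PV = PMT × (1 − (1 + r)^(−n)) / r
Monthly rate r = 0.0909/12 = 0.007575, n = 147
PV = $1,501.50 × (1 − (1 + 0.0909/12)^(−147)) / (0.0909/12)
PV = $1,501.50 × 88.4778525
PV = $132,849.50

PV = PMT × (1-(1+r)^(-n))/r = $132,849.50


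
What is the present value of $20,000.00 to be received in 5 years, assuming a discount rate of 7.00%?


Present value formula: PV = FV / (1 + r)^t
PV = $20,000.00 / (1 + 0.07)^5
PV = $20,000.00 / 1.402552
PV = $14,259.72

PV = FV / (1 + r)^t = $14,259.72


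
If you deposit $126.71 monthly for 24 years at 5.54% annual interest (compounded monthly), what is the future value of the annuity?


Future value of an ordinary annuity: FV = PMT × ((1 + r)^n − 1) / r
Monthly rate r = 0.0554/12 ≈ 0.00461667, n = 288
FV = $126.71 × ((1 + 0.0554/12)^288 − 1) / (0.0554/12)
FV = $126.71 × 599.563438
FV = $75,970.68

FV = PMT × ((1+r)^n - 1)/r = $75,970.68


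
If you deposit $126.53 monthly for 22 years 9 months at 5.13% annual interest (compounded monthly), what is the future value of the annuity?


Future value of an ordinary annuity: FV = PMT × ((1 + r)^n − 1) / r
Monthly rate r = 0.0513/12 = 0.004275, n = 273
FV = $126.53 × ((1 + 0.0513/12)^273 − 1) / (0.0513/12)
FV = $126.53 × 515.696046
FV = $65,251.02

FV = PMT × ((1+r)^n - 1)/r = $65,251.02


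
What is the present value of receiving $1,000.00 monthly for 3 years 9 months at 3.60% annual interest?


Present value of an ordinary annuity: PV = PMT × (1 − (1 + r)^(−n)) / r
Monthly rate r = 0.036/12 = 0.003, n = 45
PV = $1,000.00 × (1 − (1 + 0.036/12)^(−45)) / (0.036/12)
PV = $1,000.00 × 42.035832
PV = $42,035.83

PV = PMT × (1-(1+r)^(-n))/r = $42,035.83


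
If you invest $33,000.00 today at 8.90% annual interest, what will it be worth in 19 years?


Future value formula: FV = PV × (1 + r)^t
FV = $33,000.00 × (1 + 0.089)^19
FV = $33,000.00 × 5.052772
FV = $166,741.48

FV = PV × (1 + r)^t = $166,741.48


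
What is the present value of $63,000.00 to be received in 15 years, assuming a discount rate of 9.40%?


Present value formula: PV = FV / (1 + r)^t
PV = $63,000.00 / (1 + 0.094)^15
PV = $63,000.00 / 3.848219
PV = $16,371.21

PV = FV / (1 + r)^t = $16,371.21


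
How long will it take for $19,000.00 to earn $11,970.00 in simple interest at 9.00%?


Rearrange the simple interest formula for t:
I = P × r × t  ⇒  t = I / (P × r)
t = $11,970.00 / ($19,000.00 × 0.09)
t = 7

t = I/(P×r) = 7 years


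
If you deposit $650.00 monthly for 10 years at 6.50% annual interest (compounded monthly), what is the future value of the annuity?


Future value of an ordinary annuity: FV = PMT × ((1 + r)^n − 1) / r
Monthly rate r = 0.065/12 ≈ 0.00541667, n = 120
FV = $650.00 × ((1 + 0.065/12)^120 − 1) / (0.065/12)
FV = $650.00 × 168.403154
FV = $109,462.05

FV = PMT × ((1+r)^n - 1)/r = $109,462.05


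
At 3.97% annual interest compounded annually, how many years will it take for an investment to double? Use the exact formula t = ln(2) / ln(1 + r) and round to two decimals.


Doubling condition: (1 + r)^t = 2
Take ln of both sides: t × ln(1 + r) = ln(2)
t = ln(2) / ln(1 + r)
t = 0.693147 / 0.038932
t = 17.80

t = ln(2) / ln(1 + r) = 17.80 years


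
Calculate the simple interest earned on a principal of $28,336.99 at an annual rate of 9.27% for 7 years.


Simple interest formula: I = P × r × t
I = $28,336.99 × 0.0927 × 7
I = $18,387.87

I = P × r × t = $18,387.87


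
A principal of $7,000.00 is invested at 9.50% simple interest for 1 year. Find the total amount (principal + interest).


Total amount formula: A = P(1 + rt) = P + P·r·t
Interest: I = P × r × t = $7,000.00 × 0.095 × 1 = $665.00
A = P + I = $7,000.00 + $665.00 = $7,665.00

A = P + I = P(1 + rt) = $7,665.00


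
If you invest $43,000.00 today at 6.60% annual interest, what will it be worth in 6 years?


Future value formula: FV = PV × (1 + r)^t
FV = $43,000.00 × (1 + 0.066)^6
FV = $43,000.00 × 1.467382
FV = $63,097.43

FV = PV × (1 + r)^t = $63,097.43


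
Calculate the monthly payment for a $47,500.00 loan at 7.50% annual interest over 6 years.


Loan payment formula: PMT = PV × r / (1 − (1 + r)^(−n))
Monthly rate r = 0.075/12 = 0.00625, n = 72 months
Denominator: 1 − (1 + 0.075/12)^(−72) = 0.361478
PMT = $47,500.00 × (0.075/12) / 0.361478
PMT = $821.28 per month

PMT = PV × r / (1-(1+r)^(-n)) = $821.28/month


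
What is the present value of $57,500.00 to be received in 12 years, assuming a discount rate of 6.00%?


Present value formula: PV = FV / (1 + r)^t
PV = $57,500.00 / (1 + 0.06)^12
PV = $57,500.00 / 2.0121965
PV = $28,575.74

PV = FV / (1 + r)^t = $28,575.74


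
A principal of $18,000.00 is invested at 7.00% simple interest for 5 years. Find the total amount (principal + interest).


Total amount formula: A = P(1 + rt) = P + P·r·t
Interest: I = P × r × t = $18,000.00 × 0.07 × 5 = $6,300.00
A = P + I = $18,000.00 + $6,300.00 = $24,300.00

A = P + I = P(1 + rt) = $24,300.00


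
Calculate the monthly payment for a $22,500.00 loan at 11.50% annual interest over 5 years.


Loan payment formula: PMT = PV × r / (1 − (1 + r)^(−n))
Monthly rate r = 0.115/12 ≈ 0.00958333, n = 60 months
Denominator: 1 − (1 + 0.115/12)^(−60) = 0.435752
PMT = $22,500.00 × (0.115/12) / 0.435752
PMT = $494.83 per month

PMT = PV × r / (1-(1+r)^(-n)) = $494.83/month


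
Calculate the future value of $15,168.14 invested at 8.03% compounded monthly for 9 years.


Compound interest formula: A = P(1 + r/n)^(nt)
A = $15,168.14 × (1 + 0.0803/12)^(12 × 9)
Growth factor: (1 + 0.0803/12)^108 = 2.0550346
A = $15,168.14 × 2.0550346
A = $31,171.05

A = P(1 + r/n)^(nt) = $31,171.05


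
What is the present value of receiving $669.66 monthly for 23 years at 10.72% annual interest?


Present value of an ordinary annuity: PV = PMT × (1 − (1 + r)^(−n)) / r
Monthly rate r = 0.1072/12 ≈ 0.00893333, n = 276
PV = $669.66 × (1 − (1 + 0.1072/12)^(−276)) / (0.1072/12)
PV = $669.66 × 102.325403
PV = $68,523.23

PV = PMT × (1-(1+r)^(-n))/r = $68,523.23


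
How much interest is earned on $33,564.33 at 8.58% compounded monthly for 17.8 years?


Compound interest earned = final amount − principal.
A = P(1 + r/n)^(nt) = $33,564.33 × (1 + 0.0858/12)^(12 × 17.8) = $153,741.08
Interest = A − P = $153,741.08 − $33,564.33 = $120,176.75

Interest = A - P = $120,176.75


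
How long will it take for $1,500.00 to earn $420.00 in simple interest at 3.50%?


Rearrange the simple interest formula for t:
I = P × r × t  ⇒  t = I / (P × r)
t = $420.00 / ($1,500.00 × 0.035)
t = 8

t = I/(P×r) = 8 years


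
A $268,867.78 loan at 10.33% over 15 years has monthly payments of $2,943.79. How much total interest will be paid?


Total paid over the life of the loan = PMT × n.
Total paid = $2,943.79 × 180 = $529,882.20
Total interest = total paid − principal = $529,882.20 − $268,867.78 = $261,014.42

Total interest = (PMT × n) - PV = $261,014.42


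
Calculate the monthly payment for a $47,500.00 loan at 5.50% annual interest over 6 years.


Loan payment formula: PMT = PV × r / (1 − (1 + r)^(−n))
Monthly rate r = 0.055/12 ≈ 0.00458333, n = 72 months
Denominator: 1 − (1 + 0.055/12)^(−72) = 0.280534
PMT = $47,500.00 × (0.055/12) / 0.280534
PMT = $776.05 per month

PMT = PV × r / (1-(1+r)^(-n)) = $776.05/month


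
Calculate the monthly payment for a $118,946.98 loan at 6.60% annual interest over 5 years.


Loan payment formula: PMT = PV × r / (1 − (1 + r)^(−n))
Monthly rate r = 0.066/12 = 0.0055, n = 60 months
Denominator: 1 − (1 + 0.066/12)^(−60) = 0.280426
PMT = $118,946.98 × (0.066/12) / 0.280426
PMT = $2,332.91 per month

PMT = PV × r / (1-(1+r)^(-n)) = $2,332.91/month


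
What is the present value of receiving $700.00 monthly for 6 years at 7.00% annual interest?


Present value of an ordinary annuity: PV = PMT × (1 − (1 + r)^(−n)) / r
Monthly rate r = 0.07/12 ≈ 0.00583333, n = 72
PV = $700.00 × (1 − (1 + 0.07/12)^(−72)) / (0.07/12)
PV = $700.00 × 58.654444
PV = $41,058.11

PV = PMT × (1-(1+r)^(-n))/r = $41,058.11


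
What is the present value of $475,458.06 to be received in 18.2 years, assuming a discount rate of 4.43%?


Present value formula: PV = FV / (1 + r)^t
PV = $475,458.06 / (1 + 0.0443)^18.2
PV = $475,458.06 / 2.2010001
PV = $216,019.10

PV = FV / (1 + r)^t = $216,019.10


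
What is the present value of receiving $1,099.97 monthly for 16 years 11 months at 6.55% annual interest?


Present value of an ordinary annuity: PV = PMT × (1 − (1 + r)^(−n)) / r
Monthly rate r = 0.0655/12 ≈ 0.00545833, n = 203
PV = $1,099.97 × (1 − (1 + 0.0655/12)^(−203)) / (0.0655/12)
PV = $1,099.97 × 122.527986
PV = $134,777.11

PV = PMT × (1-(1+r)^(-n))/r = $134,777.11


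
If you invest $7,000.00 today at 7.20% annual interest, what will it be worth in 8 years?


Future value formula: FV = PV × (1 + r)^t
FV = $7,000.00 × (1 + 0.072)^8
FV = $7,000.00 × 1.744047
FV = $12,208.33

FV = PV × (1 + r)^t = $12,208.33


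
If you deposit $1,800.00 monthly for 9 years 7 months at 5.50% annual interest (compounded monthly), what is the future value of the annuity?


Future value of an ordinary annuity: FV = PMT × ((1 + r)^n − 1) / r
Monthly rate r = 0.055/12 ≈ 0.00458333, n = 115
FV = $1,800.00 × ((1 + 0.055/12)^115 − 1) / (0.055/12)
FV = $1,800.00 × 150.969950
FV = $271,745.91

FV = PMT × ((1+r)^n - 1)/r = $271,745.91


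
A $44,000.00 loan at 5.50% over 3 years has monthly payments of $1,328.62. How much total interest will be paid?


Total paid over the life of the loan = PMT × n.
Total paid = $1,328.62 × 36 = $47,830.32
Total interest = total paid − principal = $47,830.32 − $44,000.00 = $3,830.32

Total interest = (PMT × n) - PV = $3,830.32


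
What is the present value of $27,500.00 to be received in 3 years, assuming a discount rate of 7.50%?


Present value formula: PV = FV / (1 + r)^t
PV = $27,500.00 / (1 + 0.075)^3
PV = $27,500.00 / 1.2422969
PV = $22,136.42

PV = FV / (1 + r)^t = $22,136.42


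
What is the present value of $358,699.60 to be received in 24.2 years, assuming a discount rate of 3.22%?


Present value formula: PV = FV / (1 + r)^t
PV = $358,699.60 / (1 + 0.0322)^24.2
PV = $358,699.60 / 2.1532045
PV = $166,588.73

PV = FV / (1 + r)^t = $166,588.73


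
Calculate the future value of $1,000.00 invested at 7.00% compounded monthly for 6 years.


Compound interest formula: A = P(1 + r/n)^(nt)
A = $1,000.00 × (1 + 0.07/12)^(12 × 6)
Growth factor: (1 + 0.07/12)^72 = 1.520106
A = $1,000.00 × 1.520106
A = $1,520.11

A = P(1 + r/n)^(nt) = $1,520.11


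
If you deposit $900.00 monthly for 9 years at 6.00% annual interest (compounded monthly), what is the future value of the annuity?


Future value of an ordinary annuity: FV = PMT × ((1 + r)^n − 1) / r
Monthly rate r = 0.06/12 = 0.005, n = 108
FV = $900.00 × ((1 + 0.06/12)^108 − 1) / (0.06/12)
FV = $900.00 × 142.739900
FV = $128,465.91

FV = PMT × ((1+r)^n - 1)/r = $128,465.91


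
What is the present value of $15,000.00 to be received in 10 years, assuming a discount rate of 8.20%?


Present value formula: PV = FV / (1 + r)^t
PV = $15,000.00 / (1 + 0.082)^10
PV = $15,000.00 / 2.199240
PV = $6,820.54

PV = FV / (1 + r)^t = $6,820.54


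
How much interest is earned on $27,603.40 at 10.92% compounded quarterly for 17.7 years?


Compound interest earned = final amount − principal.
A = P(1 + r/n)^(nt) = $27,603.40 × (1 + 0.1092/4)^(4 × 17.7) = $185,836.31
Interest = A − P = $185,836.31 − $27,603.40 = $158,232.91

Interest = A - P = $158,232.91


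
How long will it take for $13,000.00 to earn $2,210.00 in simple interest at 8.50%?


Rearrange the simple interest formula for t:
I = P × r × t  ⇒  t = I / (P × r)
t = $2,210.00 / ($13,000.00 × 0.085)
t = 2

t = I/(P×r) = 2 years


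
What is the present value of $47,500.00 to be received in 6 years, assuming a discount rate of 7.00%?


Present value formula: PV = FV / (1 + r)^t
PV = $47,500.00 / (1 + 0.07)^6
PV = $47,500.00 / 1.500730
PV = $31,651.26

PV = FV / (1 + r)^t = $31,651.26


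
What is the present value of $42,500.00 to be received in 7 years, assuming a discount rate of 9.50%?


Present value formula: PV = FV / (1 + r)^t
PV = $42,500.00 / (1 + 0.095)^7
PV = $42,500.00 / 1.887552
PV = $22,515.94

PV = FV / (1 + r)^t = $22,515.94


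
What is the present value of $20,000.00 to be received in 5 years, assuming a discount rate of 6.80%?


Present value formula: PV = FV / (1 + r)^t
PV = $20,000.00 / (1 + 0.068)^5
PV = $20,000.00 / 1.389493
PV = $14,393.74

PV = FV / (1 + r)^t = $14,393.74


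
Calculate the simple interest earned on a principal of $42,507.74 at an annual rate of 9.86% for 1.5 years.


Simple interest formula: I = P × r × t
I = $42,507.74 × 0.0986 × 1.5
I = $6,286.89

I = P × r × t = $6,286.89


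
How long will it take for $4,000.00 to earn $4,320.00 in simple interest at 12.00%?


Rearrange the simple interest formula for t:
I = P × r × t  ⇒  t = I / (P × r)
t = $4,320.00 / ($4,000.00 × 0.12)
t = 9

t = I/(P×r) = 9 years


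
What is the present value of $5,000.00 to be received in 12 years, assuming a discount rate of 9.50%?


Present value formula: PV = FV / (1 + r)^t
PV = $5,000.00 / (1 + 0.095)^12
PV = $5,000.00 / 2.971457
PV = $1,682.68

PV = FV / (1 + r)^t = $1,682.68


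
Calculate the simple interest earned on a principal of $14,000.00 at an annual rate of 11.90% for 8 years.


Simple interest formula: I = P × r × t
I = $14,000.00 × 0.119 × 8
I = $13,328.00

I = P × r × t = $13,328.00


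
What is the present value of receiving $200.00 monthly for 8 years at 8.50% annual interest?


Present value of an ordinary annuity: PV = PMT × (1 − (1 + r)^(−n)) / r
Monthly rate r = 0.085/12 ≈ 0.00708333, n = 96
PV = $200.00 × (1 − (1 + 0.085/12)^(−96)) / (0.085/12)
PV = $200.00 × 69.4824254
PV = $13,896.49

PV = PMT × (1-(1+r)^(-n))/r = $13,896.49


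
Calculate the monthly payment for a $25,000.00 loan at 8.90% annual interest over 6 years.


Loan payment formula: PMT = PV × r / (1 − (1 + r)^(−n))
Monthly rate r = 0.089/12 ≈ 0.00741667, n = 72 months
Denominator: 1 − (1 + 0.089/12)^(−72) = 0.412588
PMT = $25,000.00 × (0.089/12) / 0.412588
PMT = $449.40 per month

PMT = PV × r / (1-(1+r)^(-n)) = $449.40/month


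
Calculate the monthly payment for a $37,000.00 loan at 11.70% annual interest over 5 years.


Loan payment formula: PMT = PV × r / (1 − (1 + r)^(−n))
Monthly rate r = 0.117/12 = 0.00975, n = 60 months
Denominator: 1 − (1 + 0.117/12)^(−60) = 0.441313
PMT = $37,000.00 × (0.117/12) / 0.441313
PMT = $817.45 per month

PMT = PV × r / (1-(1+r)^(-n)) = $817.45/month


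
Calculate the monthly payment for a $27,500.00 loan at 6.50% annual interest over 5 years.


Loan payment formula: PMT = PV × r / (1 − (1 + r)^(−n))
Monthly rate r = 0.065/12 ≈ 0.00541667, n = 60 months
Denominator: 1 − (1 + 0.065/12)^(−60) = 0.276839
PMT = $27,500.00 × (0.065/12) / 0.276839
PMT = $538.07 per month

PMT = PV × r / (1-(1+r)^(-n)) = $538.07/month


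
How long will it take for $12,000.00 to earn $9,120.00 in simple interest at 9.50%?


Rearrange the simple interest formula for t:
I = P × r × t  ⇒  t = I / (P × r)
t = $9,120.00 / ($12,000.00 × 0.095)
t = 8

t = I/(P×r) = 8 years


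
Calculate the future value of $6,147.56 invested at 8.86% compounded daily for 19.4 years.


Compound interest formula: A = P(1 + r/n)^(nt)
A = $6,147.56 × (1 + 0.0886/365)^(365 × 19.4)
Growth factor: (1 + 0.0886/365)^7081 = 5.576891
A = $6,147.56 × 5.576891
A = $34,284.27

A = P(1 + r/n)^(nt) = $34,284.27


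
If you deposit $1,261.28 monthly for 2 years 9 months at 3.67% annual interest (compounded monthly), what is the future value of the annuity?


Future value of an ordinary annuity: FV = PMT × ((1 + r)^n − 1) / r
Monthly rate r = 0.0367/12 ≈ 0.00305833, n = 33
FV = $1,261.28 × ((1 + 0.0367/12)^33 − 1) / (0.0367/12)
FV = $1,261.28 × 34.667024
FV = $43,724.82

FV = PMT × ((1+r)^n - 1)/r = $43,724.82


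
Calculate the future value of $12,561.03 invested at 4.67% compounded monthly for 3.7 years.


Compound interest formula: A = P(1 + r/n)^(nt)
A = $12,561.03 × (1 + 0.0467/12)^(12 × 3.7)
Growth factor: (1 + 0.0467/12)^44.4 = 1.188218
A = $12,561.03 × 1.188218
A = $14,925.24

A = P(1 + r/n)^(nt) = $14,925.24


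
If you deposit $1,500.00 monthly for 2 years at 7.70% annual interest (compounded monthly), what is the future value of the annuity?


Future value of an ordinary annuity: FV = PMT × ((1 + r)^n − 1) / r
Monthly rate r = 0.077/12 ≈ 0.00641667, n = 24
FV = $1,500.00 × ((1 + 0.077/12)^24 − 1) / (0.077/12)
FV = $1,500.00 × 25.857216
FV = $38,785.82

FV = PMT × ((1+r)^n - 1)/r = $38,785.82


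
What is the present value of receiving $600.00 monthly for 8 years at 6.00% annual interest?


Present value of an ordinary annuity: PV = PMT × (1 − (1 + r)^(−n)) / r
Monthly rate r = 0.06/12 = 0.005, n = 96
PV = $600.00 × (1 − (1 + 0.06/12)^(−96)) / (0.06/12)
PV = $600.00 × 76.095218
PV = $45,657.13

PV = PMT × (1-(1+r)^(-n))/r = $45,657.13


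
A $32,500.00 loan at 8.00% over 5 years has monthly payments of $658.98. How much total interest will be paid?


Total paid over the life of the loan = PMT × n.
Total paid = $658.98 × 60 = $39,538.80
Total interest = total paid − principal = $39,538.80 − $32,500.00 = $7,038.80

Total interest = (PMT × n) - PV = $7,038.80


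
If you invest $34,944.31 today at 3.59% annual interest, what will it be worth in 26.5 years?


Future value formula: FV = PV × (1 + r)^t
FV = $34,944.31 × (1 + 0.0359)^26.5
FV = $34,944.31 × 2.5463763
FV = $88,981.36

FV = PV × (1 + r)^t = $88,981.36


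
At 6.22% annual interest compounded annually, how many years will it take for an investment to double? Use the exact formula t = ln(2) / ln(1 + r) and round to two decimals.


Doubling condition: (1 + r)^t = 2
Take ln of both sides: t × ln(1 + r) = ln(2)
t = ln(2) / ln(1 + r)
t = 0.693147 / 0.060342
t = 11.49

t = ln(2) / ln(1 + r) = 11.49 years


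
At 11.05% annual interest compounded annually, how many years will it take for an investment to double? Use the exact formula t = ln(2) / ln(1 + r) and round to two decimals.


Doubling condition: (1 + r)^t = 2
Take ln of both sides: t × ln(1 + r) = ln(2)
t = ln(2) / ln(1 + r)
t = 0.693147 / 0.104810
t = 6.61

t = ln(2) / ln(1 + r) = 6.61 years


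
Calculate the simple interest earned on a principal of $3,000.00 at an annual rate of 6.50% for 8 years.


Simple interest formula: I = P × r × t
I = $3,000.00 × 0.065 × 8
I = $1,560.00

I = P × r × t = $1,560.00


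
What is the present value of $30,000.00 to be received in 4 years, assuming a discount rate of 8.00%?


Present value formula: PV = FV / (1 + r)^t
PV = $30,000.00 / (1 + 0.08)^4
PV = $30,000.00 / 1.36048896
PV = $22,050.90

PV = FV / (1 + r)^t = $22,050.90


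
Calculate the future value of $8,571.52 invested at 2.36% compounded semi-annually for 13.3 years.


Compound interest formula: A = P(1 + r/n)^(nt)
A = $8,571.52 × (1 + 0.0236/2)^(2 × 13.3)
Growth factor: (1 + 0.0236/2)^26.6 = 1.366213
A = $8,571.52 × 1.366213
A = $11,710.52

A = P(1 + r/n)^(nt) = $11,710.52


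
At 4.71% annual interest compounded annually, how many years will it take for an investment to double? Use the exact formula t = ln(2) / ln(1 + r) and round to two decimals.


Doubling condition: (1 + r)^t = 2
Take ln of both sides: t × ln(1 + r) = ln(2)
t = ln(2) / ln(1 + r)
t = 0.693147 / 0.046024
t = 15.06

t = ln(2) / ln(1 + r) = 15.06 years


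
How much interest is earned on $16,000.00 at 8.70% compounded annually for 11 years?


Compound interest earned = final amount − principal.
A = P(1 + r/n)^(nt) = $16,000.00 × (1 + 0.087/1)^(1 × 11) = $40,053.91
Interest = A − P = $40,053.91 − $16,000.00 = $24,053.91

Interest = A - P = $24,053.91


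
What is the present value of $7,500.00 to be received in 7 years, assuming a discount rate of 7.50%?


Present value formula: PV = FV / (1 + r)^t
PV = $7,500.00 / (1 + 0.075)^7
PV = $7,500.00 / 1.659049
PV = $4,520.66

PV = FV / (1 + r)^t = $4,520.66


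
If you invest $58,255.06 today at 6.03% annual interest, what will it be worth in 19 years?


Future value formula: FV = PV × (1 + r)^t
FV = $58,255.06 × (1 + 0.0603)^19
FV = $58,255.06 × 3.0419107
FV = $177,206.69

FV = PV × (1 + r)^t = $177,206.69


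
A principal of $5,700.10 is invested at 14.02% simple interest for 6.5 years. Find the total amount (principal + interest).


Total amount formula: A = P(1 + rt) = P + P·r·t
Interest: I = P × r × t = $5,700.10 × 0.1402 × 6.5 = $5,194.50
A = P + I = $5,700.10 + $5,194.50 = $10,894.60

A = P + I = P(1 + rt) = $10,894.60


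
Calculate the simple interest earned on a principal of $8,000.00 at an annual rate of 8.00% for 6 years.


Simple interest formula: I = P × r × t
I = $8,000.00 × 0.08 × 6
I = $3,840.00

I = P × r × t = $3,840.00


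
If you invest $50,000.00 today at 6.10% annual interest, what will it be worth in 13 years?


Future value formula: FV = PV × (1 + r)^t
FV = $50,000.00 × (1 + 0.061)^13
FV = $50,000.00 × 2.1592354
FV = $107,961.77

FV = PV × (1 + r)^t = $107,961.77


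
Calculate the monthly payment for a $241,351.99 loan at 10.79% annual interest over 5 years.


Loan payment formula: PMT = PV × r / (1 − (1 + r)^(−n))
Monthly rate r = 0.1079/12 ≈ 0.00899167, n = 60 months
Denominator: 1 − (1 + 0.1079/12)^(−60) = 0.4155529
PMT = $241,351.99 × (0.1079/12) / 0.4155529
PMT = $5,222.34 per month

PMT = PV × r / (1-(1+r)^(-n)) = $5,222.34/month


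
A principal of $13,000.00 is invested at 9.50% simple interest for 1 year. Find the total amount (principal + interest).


Total amount formula: A = P(1 + rt) = P + P·r·t
Interest: I = P × r × t = $13,000.00 × 0.095 × 1 = $1,235.00
A = P + I = $13,000.00 + $1,235.00 = $14,235.00

A = P + I = P(1 + rt) = $14,235.00


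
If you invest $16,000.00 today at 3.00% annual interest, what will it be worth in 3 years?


Future value formula: FV = PV × (1 + r)^t
FV = $16,000.00 × (1 + 0.03)^3
FV = $16,000.00 × 1.092727
FV = $17,483.63

FV = PV × (1 + r)^t = $17,483.63


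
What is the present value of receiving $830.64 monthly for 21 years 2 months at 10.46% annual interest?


Present value of an ordinary annuity: PV = PMT × (1 − (1 + r)^(−n)) / r
Monthly rate r = 0.1046/12 ≈ 0.00871667, n = 254
PV = $830.64 × (1 − (1 + 0.1046/12)^(−254)) / (0.1046/12)
PV = $830.64 × 102.067419
PV = $84,781.28

PV = PMT × (1-(1+r)^(-n))/r = $84,781.28


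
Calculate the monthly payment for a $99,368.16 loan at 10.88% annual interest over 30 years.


Loan payment formula: PMT = PV × r / (1 − (1 + r)^(−n))
Monthly rate r = 0.1088/12 ≈ 0.00906667, n = 360 months
Denominator: 1 − (1 + 0.1088/12)^(−360) = 0.961198
PMT = $99,368.16 × (0.1088/12) / 0.961198
PMT = $937.31 per month

PMT = PV × r / (1-(1+r)^(-n)) = $937.31/month


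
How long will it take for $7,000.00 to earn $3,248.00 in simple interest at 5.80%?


Rearrange the simple interest formula for t:
I = P × r × t  ⇒  t = I / (P × r)
t = $3,248.00 / ($7,000.00 × 0.058)
t = 8

t = I/(P×r) = 8 years


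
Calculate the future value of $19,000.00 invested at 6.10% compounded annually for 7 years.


Compound interest formula: A = P(1 + r/n)^(nt)
A = $19,000.00 × (1 + 0.061/1)^(1 × 7)
Growth factor: (1 + 0.061/1)^7 = 1.513588
A = $19,000.00 × 1.513588
A = $28,758.17

A = P(1 + r/n)^(nt) = $28,758.17


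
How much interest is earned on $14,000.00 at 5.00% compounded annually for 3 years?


Compound interest earned = final amount − principal.
A = P(1 + r/n)^(nt) = $14,000.00 × (1 + 0.05/1)^(1 × 3) = $16,206.75
Interest = A − P = $16,206.75 − $14,000.00 = $2,206.75

Interest = A - P = $2,206.75


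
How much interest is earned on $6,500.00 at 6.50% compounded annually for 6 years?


Compound interest earned = final amount − principal.
A = P(1 + r/n)^(nt) = $6,500.00 × (1 + 0.065/1)^(1 × 6) = $9,484.42
Interest = A − P = $9,484.42 − $6,500.00 = $2,984.42

Interest = A - P = $2,984.42


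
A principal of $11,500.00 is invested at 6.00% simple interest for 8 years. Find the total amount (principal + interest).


Total amount formula: A = P(1 + rt) = P + P·r·t
Interest: I = P × r × t = $11,500.00 × 0.06 × 8 = $5,520.00
A = P + I = $11,500.00 + $5,520.00 = $17,020.00

A = P + I = P(1 + rt) = $17,020.00


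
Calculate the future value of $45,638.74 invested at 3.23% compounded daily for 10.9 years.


Compound interest formula: A = P(1 + r/n)^(nt)
A = $45,638.74 × (1 + 0.0323/365)^(365 × 10.9)
Growth factor: (1 + 0.0323/365)^3978.5 = 1.421986
A = $45,638.74 × 1.421986
A = $64,897.65

A = P(1 + r/n)^(nt) = $64,897.65


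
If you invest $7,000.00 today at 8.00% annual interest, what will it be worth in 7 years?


Future value formula: FV = PV × (1 + r)^t
FV = $7,000.00 × (1 + 0.08)^7
FV = $7,000.00 × 1.713824
FV = $11,996.77

FV = PV × (1 + r)^t = $11,996.77


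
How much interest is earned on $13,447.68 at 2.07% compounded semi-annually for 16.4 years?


Compound interest earned = final amount − principal.
A = P(1 + r/n)^(nt) = $13,447.68 × (1 + 0.0207/2)^(2 × 16.4) = $18,850.54
Interest = A − P = $18,850.54 − $13,447.68 = $5,402.86

Interest = A - P = $5,402.86


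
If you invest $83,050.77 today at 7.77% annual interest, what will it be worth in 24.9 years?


Future value formula: FV = PV × (1 + r)^t
FV = $83,050.77 × (1 + 0.0777)^24.9
FV = $83,050.77 × 6.4446195
FV = $535,230.61

FV = PV × (1 + r)^t = $535,230.61


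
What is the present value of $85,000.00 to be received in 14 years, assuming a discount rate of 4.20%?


Present value formula: PV = FV / (1 + r)^t
PV = $85,000.00 / (1 + 0.042)^14
PV = $85,000.00 / 1.7788858
PV = $47,782.72

PV = FV / (1 + r)^t = $47,782.72


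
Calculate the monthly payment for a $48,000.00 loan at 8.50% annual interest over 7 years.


Loan payment formula: PMT = PV × r / (1 − (1 + r)^(−n))
Monthly rate r = 0.085/12 ≈ 0.00708333, n = 84 months
Denominator: 1 − (1 + 0.085/12)^(−84) = 0.447279
PMT = $48,000.00 × (0.085/12) / 0.447279
PMT = $760.15 per month

PMT = PV × r / (1-(1+r)^(-n)) = $760.15/month


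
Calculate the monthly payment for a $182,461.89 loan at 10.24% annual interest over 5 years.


Loan payment formula: PMT = PV × r / (1 − (1 + r)^(−n))
Monthly rate r = 0.1024/12 ≈ 0.00853333, n = 60 months
Denominator: 1 − (1 + 0.1024/12)^(−60) = 0.399401
PMT = $182,461.89 × (0.1024/12) / 0.399401
PMT = $3,898.36 per month

PMT = PV × r / (1-(1+r)^(-n)) = $3,898.36/month


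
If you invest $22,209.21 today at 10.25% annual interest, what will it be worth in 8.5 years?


Future value formula: FV = PV × (1 + r)^t
FV = $22,209.21 × (1 + 0.1025)^8.5
FV = $22,209.21 × 2.2920183
FV = $50,903.92

FV = PV × (1 + r)^t = $50,903.92


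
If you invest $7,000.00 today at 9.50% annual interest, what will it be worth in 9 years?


Future value formula: FV = PV × (1 + r)^t
FV = $7,000.00 × (1 + 0.095)^9
FV = $7,000.00 × 2.263222
FV = $15,842.55

FV = PV × (1 + r)^t = $15,842.55


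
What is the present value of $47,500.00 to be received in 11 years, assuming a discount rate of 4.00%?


Present value formula: PV = FV / (1 + r)^t
PV = $47,500.00 / (1 + 0.04)^11
PV = $47,500.00 / 1.5394541
PV = $30,855.09

PV = FV / (1 + r)^t = $30,855.09


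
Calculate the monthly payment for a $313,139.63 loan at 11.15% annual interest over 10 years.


Loan payment formula: PMT = PV × r / (1 − (1 + r)^(−n))
Monthly rate r = 0.1115/12 ≈ 0.00929167, n = 120 months
Denominator: 1 − (1 + 0.1115/12)^(−120) = 0.670392
PMT = $313,139.63 × (0.1115/12) / 0.670392
PMT = $4,340.13 per month

PMT = PV × r / (1-(1+r)^(-n)) = $4,340.13/month


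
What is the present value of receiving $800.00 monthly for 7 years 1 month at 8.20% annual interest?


Present value of an ordinary annuity: PV = PMT × (1 − (1 + r)^(−n)) / r
Monthly rate r = 0.082/12 ≈ 0.00683333, n = 85
PV = $800.00 × (1 − (1 + 0.082/12)^(−85)) / (0.082/12)
PV = $800.00 × 64.311477
PV = $51,449.18

PV = PMT × (1-(1+r)^(-n))/r = $51,449.18


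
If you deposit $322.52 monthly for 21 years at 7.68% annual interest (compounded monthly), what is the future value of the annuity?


Future value of an ordinary annuity: FV = PMT × ((1 + r)^n − 1) / r
Monthly rate r = 0.0768/12 = 0.0064, n = 252
FV = $322.52 × ((1 + 0.0768/12)^252 − 1) / (0.0768/12)
FV = $322.52 × 623.612985
FV = $201,127.66

FV = PMT × ((1+r)^n - 1)/r = $201,127.66


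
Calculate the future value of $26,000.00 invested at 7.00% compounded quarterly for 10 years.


Compound interest formula: A = P(1 + r/n)^(nt)
A = $26,000.00 × (1 + 0.07/4)^(4 × 10)
Growth factor: (1 + 0.07/4)^40 = 2.0015973
A = $26,000.00 × 2.0015973
A = $52,041.53

A = P(1 + r/n)^(nt) = $52,041.53
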